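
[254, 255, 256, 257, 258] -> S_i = 254 + 1*i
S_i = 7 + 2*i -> [7, 9, 11, 13, 15]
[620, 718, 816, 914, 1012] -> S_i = 620 + 98*i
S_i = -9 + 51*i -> [-9, 42, 93, 144, 195]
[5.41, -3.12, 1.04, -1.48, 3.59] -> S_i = Random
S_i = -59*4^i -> [-59, -236, -944, -3776, -15104]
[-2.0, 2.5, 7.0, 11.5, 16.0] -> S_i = -2.00 + 4.50*i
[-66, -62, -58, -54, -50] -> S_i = -66 + 4*i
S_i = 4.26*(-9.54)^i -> [4.26, -40.64, 387.71, -3698.75, 35286.05]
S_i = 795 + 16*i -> [795, 811, 827, 843, 859]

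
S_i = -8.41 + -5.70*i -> [-8.41, -14.11, -19.81, -25.51, -31.21]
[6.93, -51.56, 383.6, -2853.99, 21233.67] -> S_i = 6.93*(-7.44)^i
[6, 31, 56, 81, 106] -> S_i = 6 + 25*i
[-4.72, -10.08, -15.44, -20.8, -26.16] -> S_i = -4.72 + -5.36*i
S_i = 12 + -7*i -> [12, 5, -2, -9, -16]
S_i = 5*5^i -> [5, 25, 125, 625, 3125]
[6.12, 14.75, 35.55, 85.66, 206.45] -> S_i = 6.12*2.41^i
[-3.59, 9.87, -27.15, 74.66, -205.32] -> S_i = -3.59*(-2.75)^i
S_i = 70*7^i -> [70, 490, 3430, 24010, 168070]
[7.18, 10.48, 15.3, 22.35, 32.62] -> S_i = 7.18*1.46^i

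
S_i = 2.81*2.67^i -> [2.81, 7.5, 20.03, 53.49, 142.81]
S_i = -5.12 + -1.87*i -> [-5.12, -6.99, -8.86, -10.73, -12.6]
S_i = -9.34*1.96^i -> [-9.34, -18.31, -35.88, -70.33, -137.84]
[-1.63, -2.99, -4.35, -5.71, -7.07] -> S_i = -1.63 + -1.36*i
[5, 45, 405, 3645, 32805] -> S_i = 5*9^i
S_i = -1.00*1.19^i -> [-1.0, -1.19, -1.42, -1.69, -2.01]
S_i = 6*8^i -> [6, 48, 384, 3072, 24576]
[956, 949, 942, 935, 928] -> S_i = 956 + -7*i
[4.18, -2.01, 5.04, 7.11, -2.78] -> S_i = Random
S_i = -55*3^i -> [-55, -165, -495, -1485, -4455]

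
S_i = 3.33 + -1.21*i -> [3.33, 2.12, 0.91, -0.3, -1.51]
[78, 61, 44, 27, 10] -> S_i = 78 + -17*i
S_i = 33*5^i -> [33, 165, 825, 4125, 20625]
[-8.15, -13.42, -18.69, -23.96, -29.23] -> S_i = -8.15 + -5.27*i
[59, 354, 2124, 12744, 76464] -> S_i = 59*6^i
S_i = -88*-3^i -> [-88, 264, -792, 2376, -7128]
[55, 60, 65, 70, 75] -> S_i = 55 + 5*i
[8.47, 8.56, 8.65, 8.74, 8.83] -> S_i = 8.47 + 0.09*i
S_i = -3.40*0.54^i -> [-3.4, -1.84, -0.99, -0.54, -0.29]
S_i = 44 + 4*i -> [44, 48, 52, 56, 60]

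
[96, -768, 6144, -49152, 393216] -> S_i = 96*-8^i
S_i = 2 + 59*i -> [2, 61, 120, 179, 238]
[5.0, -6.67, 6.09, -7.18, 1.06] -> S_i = Random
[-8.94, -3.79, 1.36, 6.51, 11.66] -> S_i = -8.94 + 5.15*i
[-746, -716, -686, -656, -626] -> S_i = -746 + 30*i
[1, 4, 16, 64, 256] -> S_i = 1*4^i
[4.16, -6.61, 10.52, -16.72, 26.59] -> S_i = 4.16*(-1.59)^i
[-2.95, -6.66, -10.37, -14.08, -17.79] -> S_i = -2.95 + -3.71*i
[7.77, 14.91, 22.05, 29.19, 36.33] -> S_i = 7.77 + 7.14*i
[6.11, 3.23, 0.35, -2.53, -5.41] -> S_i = 6.11 + -2.88*i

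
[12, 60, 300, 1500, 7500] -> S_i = 12*5^i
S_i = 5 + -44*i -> [5, -39, -83, -127, -171]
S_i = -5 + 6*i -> [-5, 1, 7, 13, 19]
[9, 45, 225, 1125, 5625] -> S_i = 9*5^i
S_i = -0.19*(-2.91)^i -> [-0.19, 0.55, -1.61, 4.68, -13.62]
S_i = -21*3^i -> [-21, -63, -189, -567, -1701]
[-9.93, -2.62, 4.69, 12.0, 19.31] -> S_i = -9.93 + 7.31*i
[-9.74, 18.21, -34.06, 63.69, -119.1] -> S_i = -9.74*(-1.87)^i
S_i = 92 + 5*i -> [92, 97, 102, 107, 112]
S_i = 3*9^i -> [3, 27, 243, 2187, 19683]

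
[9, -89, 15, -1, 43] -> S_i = Random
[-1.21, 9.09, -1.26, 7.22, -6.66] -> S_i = Random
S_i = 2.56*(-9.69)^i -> [2.56, -24.81, 240.37, -2329.22, 22570.18]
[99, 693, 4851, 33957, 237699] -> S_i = 99*7^i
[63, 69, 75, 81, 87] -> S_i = 63 + 6*i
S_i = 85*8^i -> [85, 680, 5440, 43520, 348160]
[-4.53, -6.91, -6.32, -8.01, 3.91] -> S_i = Random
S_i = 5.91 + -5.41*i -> [5.91, 0.5, -4.91, -10.32, -15.73]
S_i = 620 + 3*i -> [620, 623, 626, 629, 632]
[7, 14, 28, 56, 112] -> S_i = 7*2^i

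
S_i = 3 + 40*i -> [3, 43, 83, 123, 163]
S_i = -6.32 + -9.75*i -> [-6.32, -16.07, -25.82, -35.57, -45.32]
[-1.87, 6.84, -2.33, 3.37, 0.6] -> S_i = Random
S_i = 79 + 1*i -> [79, 80, 81, 82, 83]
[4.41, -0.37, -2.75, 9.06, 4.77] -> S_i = Random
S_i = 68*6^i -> [68, 408, 2448, 14688, 88128]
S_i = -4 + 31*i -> [-4, 27, 58, 89, 120]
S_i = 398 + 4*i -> [398, 402, 406, 410, 414]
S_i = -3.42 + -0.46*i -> [-3.42, -3.88, -4.34, -4.8, -5.26]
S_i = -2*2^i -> [-2, -4, -8, -16, -32]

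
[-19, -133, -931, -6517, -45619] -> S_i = -19*7^i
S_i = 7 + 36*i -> [7, 43, 79, 115, 151]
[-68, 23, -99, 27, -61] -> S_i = Random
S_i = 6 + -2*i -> [6, 4, 2, 0, -2]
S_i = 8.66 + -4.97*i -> [8.66, 3.69, -1.28, -6.25, -11.22]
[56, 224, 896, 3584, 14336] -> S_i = 56*4^i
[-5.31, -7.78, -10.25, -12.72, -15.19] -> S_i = -5.31 + -2.47*i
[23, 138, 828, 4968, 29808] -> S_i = 23*6^i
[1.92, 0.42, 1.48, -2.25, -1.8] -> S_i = Random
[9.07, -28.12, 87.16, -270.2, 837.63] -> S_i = 9.07*(-3.10)^i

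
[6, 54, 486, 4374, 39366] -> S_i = 6*9^i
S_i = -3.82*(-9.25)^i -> [-3.82, 35.34, -326.85, 3023.35, -27966.0]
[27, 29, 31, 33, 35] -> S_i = 27 + 2*i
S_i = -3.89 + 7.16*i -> [-3.89, 3.27, 10.43, 17.59, 24.75]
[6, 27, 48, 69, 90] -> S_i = 6 + 21*i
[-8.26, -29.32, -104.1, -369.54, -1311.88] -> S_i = -8.26*3.55^i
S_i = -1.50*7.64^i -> [-1.5, -11.46, -87.55, -668.92, -5110.52]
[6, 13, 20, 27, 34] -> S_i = 6 + 7*i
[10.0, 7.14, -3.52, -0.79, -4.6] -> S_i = Random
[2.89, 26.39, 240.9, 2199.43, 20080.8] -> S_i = 2.89*9.13^i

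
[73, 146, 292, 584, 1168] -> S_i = 73*2^i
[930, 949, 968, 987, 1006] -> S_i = 930 + 19*i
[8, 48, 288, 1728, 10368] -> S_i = 8*6^i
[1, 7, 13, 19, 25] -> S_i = 1 + 6*i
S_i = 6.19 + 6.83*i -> [6.19, 13.02, 19.85, 26.68, 33.51]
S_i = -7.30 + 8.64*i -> [-7.3, 1.34, 9.98, 18.62, 27.26]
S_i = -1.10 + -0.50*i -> [-1.1, -1.6, -2.1, -2.6, -3.1]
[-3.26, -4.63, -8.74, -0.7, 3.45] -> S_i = Random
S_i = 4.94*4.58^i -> [4.94, 22.63, 103.62, 474.6, 2173.65]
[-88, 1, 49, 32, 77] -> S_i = Random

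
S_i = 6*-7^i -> [6, -42, 294, -2058, 14406]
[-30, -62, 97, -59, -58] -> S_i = Random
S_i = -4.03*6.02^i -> [-4.03, -24.26, -146.05, -879.21, -5292.87]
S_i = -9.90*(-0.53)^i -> [-9.9, 5.25, -2.78, 1.47, -0.78]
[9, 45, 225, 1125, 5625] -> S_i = 9*5^i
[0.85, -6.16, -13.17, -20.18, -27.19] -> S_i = 0.85 + -7.01*i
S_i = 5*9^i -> [5, 45, 405, 3645, 32805]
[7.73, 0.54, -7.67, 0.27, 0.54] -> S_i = Random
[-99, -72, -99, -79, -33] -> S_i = Random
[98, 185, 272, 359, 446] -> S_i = 98 + 87*i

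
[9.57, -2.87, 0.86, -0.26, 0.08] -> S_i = 9.57*(-0.30)^i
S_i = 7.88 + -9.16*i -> [7.88, -1.28, -10.44, -19.6, -28.76]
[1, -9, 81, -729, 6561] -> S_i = 1*-9^i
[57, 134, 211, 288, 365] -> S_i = 57 + 77*i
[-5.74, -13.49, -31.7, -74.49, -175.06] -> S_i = -5.74*2.35^i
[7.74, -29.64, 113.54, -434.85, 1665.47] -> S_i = 7.74*(-3.83)^i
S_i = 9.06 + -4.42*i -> [9.06, 4.64, 0.22, -4.2, -8.62]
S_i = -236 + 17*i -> [-236, -219, -202, -185, -168]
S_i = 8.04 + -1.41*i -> [8.04, 6.63, 5.22, 3.81, 2.4]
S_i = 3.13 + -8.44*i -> [3.13, -5.31, -13.75, -22.19, -30.63]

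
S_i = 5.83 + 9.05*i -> [5.83, 14.88, 23.93, 32.98, 42.03]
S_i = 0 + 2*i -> [0, 2, 4, 6, 8]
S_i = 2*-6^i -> [2, -12, 72, -432, 2592]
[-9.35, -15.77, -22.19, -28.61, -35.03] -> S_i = -9.35 + -6.42*i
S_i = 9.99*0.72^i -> [9.99, 7.19, 5.18, 3.73, 2.68]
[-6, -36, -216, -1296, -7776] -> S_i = -6*6^i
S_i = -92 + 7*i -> [-92, -85, -78, -71, -64]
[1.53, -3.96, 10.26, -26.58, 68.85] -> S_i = 1.53*(-2.59)^i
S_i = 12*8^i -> [12, 96, 768, 6144, 49152]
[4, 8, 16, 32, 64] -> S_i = 4*2^i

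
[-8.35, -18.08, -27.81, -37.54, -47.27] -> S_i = -8.35 + -9.73*i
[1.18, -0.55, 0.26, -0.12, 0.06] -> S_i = 1.18*(-0.47)^i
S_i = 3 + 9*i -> [3, 12, 21, 30, 39]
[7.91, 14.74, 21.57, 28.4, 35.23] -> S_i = 7.91 + 6.83*i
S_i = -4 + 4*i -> [-4, 0, 4, 8, 12]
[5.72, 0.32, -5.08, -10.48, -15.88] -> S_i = 5.72 + -5.40*i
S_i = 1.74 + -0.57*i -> [1.74, 1.17, 0.6, 0.03, -0.54]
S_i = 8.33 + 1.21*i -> [8.33, 9.54, 10.75, 11.96, 13.17]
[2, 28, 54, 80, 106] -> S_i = 2 + 26*i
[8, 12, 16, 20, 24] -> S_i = 8 + 4*i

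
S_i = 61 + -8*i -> [61, 53, 45, 37, 29]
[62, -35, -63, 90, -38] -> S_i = Random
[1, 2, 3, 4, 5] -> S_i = 1 + 1*i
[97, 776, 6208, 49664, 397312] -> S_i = 97*8^i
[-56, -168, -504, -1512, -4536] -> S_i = -56*3^i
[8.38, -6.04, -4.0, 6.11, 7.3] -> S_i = Random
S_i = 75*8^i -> [75, 600, 4800, 38400, 307200]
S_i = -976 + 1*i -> [-976, -975, -974, -973, -972]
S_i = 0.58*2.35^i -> [0.58, 1.36, 3.2, 7.53, 17.69]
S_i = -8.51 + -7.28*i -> [-8.51, -15.79, -23.07, -30.35, -37.63]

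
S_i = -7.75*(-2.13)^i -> [-7.75, 16.51, -35.16, 74.89, -159.52]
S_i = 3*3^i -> [3, 9, 27, 81, 243]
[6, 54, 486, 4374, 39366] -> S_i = 6*9^i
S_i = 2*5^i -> [2, 10, 50, 250, 1250]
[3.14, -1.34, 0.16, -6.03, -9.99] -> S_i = Random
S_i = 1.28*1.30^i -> [1.28, 1.66, 2.16, 2.81, 3.66]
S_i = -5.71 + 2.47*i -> [-5.71, -3.24, -0.77, 1.7, 4.17]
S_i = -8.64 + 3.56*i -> [-8.64, -5.08, -1.52, 2.04, 5.6]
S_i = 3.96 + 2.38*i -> [3.96, 6.34, 8.72, 11.1, 13.48]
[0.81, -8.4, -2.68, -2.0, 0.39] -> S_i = Random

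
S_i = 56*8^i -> [56, 448, 3584, 28672, 229376]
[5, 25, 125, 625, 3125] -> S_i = 5*5^i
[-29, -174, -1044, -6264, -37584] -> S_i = -29*6^i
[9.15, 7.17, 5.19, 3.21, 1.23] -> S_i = 9.15 + -1.98*i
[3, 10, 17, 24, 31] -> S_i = 3 + 7*i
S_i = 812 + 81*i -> [812, 893, 974, 1055, 1136]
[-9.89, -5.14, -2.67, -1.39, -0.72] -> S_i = -9.89*0.52^i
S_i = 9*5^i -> [9, 45, 225, 1125, 5625]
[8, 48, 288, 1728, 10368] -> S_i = 8*6^i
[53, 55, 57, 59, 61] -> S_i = 53 + 2*i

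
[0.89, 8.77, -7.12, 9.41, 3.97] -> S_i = Random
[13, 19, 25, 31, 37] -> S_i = 13 + 6*i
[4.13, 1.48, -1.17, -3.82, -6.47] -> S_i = 4.13 + -2.65*i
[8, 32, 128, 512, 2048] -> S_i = 8*4^i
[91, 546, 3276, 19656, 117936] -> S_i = 91*6^i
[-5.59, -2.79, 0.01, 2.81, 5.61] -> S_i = -5.59 + 2.80*i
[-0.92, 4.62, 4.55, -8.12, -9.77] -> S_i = Random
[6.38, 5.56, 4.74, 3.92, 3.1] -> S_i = 6.38 + -0.82*i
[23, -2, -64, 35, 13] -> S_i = Random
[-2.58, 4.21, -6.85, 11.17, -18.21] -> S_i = -2.58*(-1.63)^i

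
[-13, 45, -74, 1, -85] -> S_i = Random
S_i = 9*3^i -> [9, 27, 81, 243, 729]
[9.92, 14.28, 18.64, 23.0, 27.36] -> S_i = 9.92 + 4.36*i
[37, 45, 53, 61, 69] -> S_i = 37 + 8*i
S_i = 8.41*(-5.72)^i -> [8.41, -48.11, 275.16, -1573.93, 9002.85]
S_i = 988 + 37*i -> [988, 1025, 1062, 1099, 1136]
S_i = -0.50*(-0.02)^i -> [-0.5, 0.01, -0.0, 0.0, -0.0]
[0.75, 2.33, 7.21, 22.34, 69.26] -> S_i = 0.75*3.10^i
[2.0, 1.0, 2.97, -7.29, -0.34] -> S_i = Random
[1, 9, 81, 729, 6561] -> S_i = 1*9^i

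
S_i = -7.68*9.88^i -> [-7.68, -75.88, -749.68, -7406.82, -73179.43]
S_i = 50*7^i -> [50, 350, 2450, 17150, 120050]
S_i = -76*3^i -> [-76, -228, -684, -2052, -6156]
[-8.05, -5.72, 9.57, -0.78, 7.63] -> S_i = Random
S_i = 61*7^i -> [61, 427, 2989, 20923, 146461]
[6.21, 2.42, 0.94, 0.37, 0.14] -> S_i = 6.21*0.39^i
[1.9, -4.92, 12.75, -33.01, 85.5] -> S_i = 1.90*(-2.59)^i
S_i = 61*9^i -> [61, 549, 4941, 44469, 400221]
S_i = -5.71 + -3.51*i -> [-5.71, -9.22, -12.73, -16.24, -19.75]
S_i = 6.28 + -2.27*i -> [6.28, 4.01, 1.74, -0.53, -2.8]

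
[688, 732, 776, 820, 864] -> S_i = 688 + 44*i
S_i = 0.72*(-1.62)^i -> [0.72, -1.17, 1.89, -3.06, 4.96]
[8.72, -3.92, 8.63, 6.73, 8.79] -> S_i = Random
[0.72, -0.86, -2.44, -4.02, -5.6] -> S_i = 0.72 + -1.58*i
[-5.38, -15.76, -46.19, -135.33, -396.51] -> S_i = -5.38*2.93^i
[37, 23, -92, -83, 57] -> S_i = Random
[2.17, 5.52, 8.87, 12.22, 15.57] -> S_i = 2.17 + 3.35*i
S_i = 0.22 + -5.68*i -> [0.22, -5.46, -11.14, -16.82, -22.5]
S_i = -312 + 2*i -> [-312, -310, -308, -306, -304]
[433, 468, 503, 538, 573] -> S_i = 433 + 35*i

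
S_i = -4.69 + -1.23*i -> [-4.69, -5.92, -7.15, -8.38, -9.61]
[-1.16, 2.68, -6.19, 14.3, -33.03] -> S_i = -1.16*(-2.31)^i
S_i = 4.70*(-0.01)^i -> [4.7, -0.05, 0.0, -0.0, 0.0]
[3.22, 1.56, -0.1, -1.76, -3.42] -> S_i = 3.22 + -1.66*i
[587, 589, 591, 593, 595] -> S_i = 587 + 2*i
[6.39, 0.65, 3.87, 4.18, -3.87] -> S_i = Random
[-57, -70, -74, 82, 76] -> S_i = Random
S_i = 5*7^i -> [5, 35, 245, 1715, 12005]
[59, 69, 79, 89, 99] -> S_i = 59 + 10*i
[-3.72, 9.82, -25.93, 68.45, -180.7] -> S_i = -3.72*(-2.64)^i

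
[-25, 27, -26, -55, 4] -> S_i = Random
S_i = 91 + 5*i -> [91, 96, 101, 106, 111]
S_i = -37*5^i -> [-37, -185, -925, -4625, -23125]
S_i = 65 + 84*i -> [65, 149, 233, 317, 401]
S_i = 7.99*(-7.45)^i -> [7.99, -59.53, 443.46, -3303.81, 24613.41]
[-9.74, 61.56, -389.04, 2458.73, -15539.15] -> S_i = -9.74*(-6.32)^i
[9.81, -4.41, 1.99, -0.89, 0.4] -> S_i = 9.81*(-0.45)^i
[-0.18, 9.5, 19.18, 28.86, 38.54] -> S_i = -0.18 + 9.68*i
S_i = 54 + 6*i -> [54, 60, 66, 72, 78]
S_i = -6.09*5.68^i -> [-6.09, -34.59, -196.48, -1116.0, -6338.85]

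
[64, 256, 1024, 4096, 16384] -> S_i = 64*4^i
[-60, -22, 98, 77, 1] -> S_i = Random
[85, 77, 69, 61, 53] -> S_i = 85 + -8*i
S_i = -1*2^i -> [-1, -2, -4, -8, -16]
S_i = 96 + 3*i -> [96, 99, 102, 105, 108]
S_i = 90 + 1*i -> [90, 91, 92, 93, 94]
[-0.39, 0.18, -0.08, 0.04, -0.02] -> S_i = -0.39*(-0.46)^i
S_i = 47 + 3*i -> [47, 50, 53, 56, 59]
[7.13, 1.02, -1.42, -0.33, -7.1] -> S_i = Random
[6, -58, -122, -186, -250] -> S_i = 6 + -64*i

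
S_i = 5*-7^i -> [5, -35, 245, -1715, 12005]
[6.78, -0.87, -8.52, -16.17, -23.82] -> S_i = 6.78 + -7.65*i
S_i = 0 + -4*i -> [0, -4, -8, -12, -16]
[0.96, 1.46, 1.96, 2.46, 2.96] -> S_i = 0.96 + 0.50*i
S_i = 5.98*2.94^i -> [5.98, 17.58, 51.69, 151.96, 446.78]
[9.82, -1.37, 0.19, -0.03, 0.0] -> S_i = 9.82*(-0.14)^i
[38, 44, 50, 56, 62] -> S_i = 38 + 6*i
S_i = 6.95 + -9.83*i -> [6.95, -2.88, -12.71, -22.54, -32.37]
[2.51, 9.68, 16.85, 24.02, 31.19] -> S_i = 2.51 + 7.17*i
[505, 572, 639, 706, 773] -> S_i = 505 + 67*i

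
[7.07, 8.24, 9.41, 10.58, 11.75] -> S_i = 7.07 + 1.17*i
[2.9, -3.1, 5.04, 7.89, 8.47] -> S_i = Random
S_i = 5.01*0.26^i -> [5.01, 1.3, 0.34, 0.09, 0.02]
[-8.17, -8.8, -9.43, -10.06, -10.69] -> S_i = -8.17 + -0.63*i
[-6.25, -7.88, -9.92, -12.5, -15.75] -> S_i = -6.25*1.26^i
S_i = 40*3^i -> [40, 120, 360, 1080, 3240]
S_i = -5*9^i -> [-5, -45, -405, -3645, -32805]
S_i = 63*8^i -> [63, 504, 4032, 32256, 258048]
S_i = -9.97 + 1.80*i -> [-9.97, -8.17, -6.37, -4.57, -2.77]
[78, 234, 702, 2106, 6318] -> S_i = 78*3^i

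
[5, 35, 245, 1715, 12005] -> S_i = 5*7^i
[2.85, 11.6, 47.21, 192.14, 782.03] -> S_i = 2.85*4.07^i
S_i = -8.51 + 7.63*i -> [-8.51, -0.88, 6.75, 14.38, 22.01]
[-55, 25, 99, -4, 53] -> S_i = Random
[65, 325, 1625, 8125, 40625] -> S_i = 65*5^i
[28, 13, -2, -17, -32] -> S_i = 28 + -15*i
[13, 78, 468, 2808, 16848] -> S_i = 13*6^i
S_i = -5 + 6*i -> [-5, 1, 7, 13, 19]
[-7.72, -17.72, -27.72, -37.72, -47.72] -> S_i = -7.72 + -10.00*i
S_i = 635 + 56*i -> [635, 691, 747, 803, 859]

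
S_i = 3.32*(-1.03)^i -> [3.32, -3.42, 3.52, -3.63, 3.74]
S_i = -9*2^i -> [-9, -18, -36, -72, -144]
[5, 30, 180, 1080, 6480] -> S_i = 5*6^i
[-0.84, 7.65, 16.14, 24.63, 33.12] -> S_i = -0.84 + 8.49*i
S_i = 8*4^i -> [8, 32, 128, 512, 2048]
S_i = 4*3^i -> [4, 12, 36, 108, 324]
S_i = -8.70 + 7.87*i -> [-8.7, -0.83, 7.04, 14.91, 22.78]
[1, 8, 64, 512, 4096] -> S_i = 1*8^i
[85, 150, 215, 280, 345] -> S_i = 85 + 65*i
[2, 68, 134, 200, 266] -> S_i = 2 + 66*i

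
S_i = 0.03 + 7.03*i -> [0.03, 7.06, 14.09, 21.12, 28.15]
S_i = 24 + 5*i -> [24, 29, 34, 39, 44]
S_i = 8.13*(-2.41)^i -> [8.13, -19.59, 47.22, -113.8, 274.26]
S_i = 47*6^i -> [47, 282, 1692, 10152, 60912]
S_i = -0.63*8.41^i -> [-0.63, -5.3, -44.56, -374.74, -3151.55]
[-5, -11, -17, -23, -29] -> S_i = -5 + -6*i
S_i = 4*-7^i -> [4, -28, 196, -1372, 9604]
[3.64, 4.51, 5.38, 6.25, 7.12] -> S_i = 3.64 + 0.87*i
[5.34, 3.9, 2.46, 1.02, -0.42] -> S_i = 5.34 + -1.44*i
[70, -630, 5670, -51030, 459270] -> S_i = 70*-9^i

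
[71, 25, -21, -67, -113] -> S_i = 71 + -46*i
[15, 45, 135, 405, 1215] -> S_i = 15*3^i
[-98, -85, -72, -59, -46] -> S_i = -98 + 13*i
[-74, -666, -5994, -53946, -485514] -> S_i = -74*9^i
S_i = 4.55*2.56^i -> [4.55, 11.65, 29.82, 76.34, 195.42]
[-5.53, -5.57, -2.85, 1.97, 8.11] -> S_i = Random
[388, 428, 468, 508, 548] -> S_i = 388 + 40*i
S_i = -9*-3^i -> [-9, 27, -81, 243, -729]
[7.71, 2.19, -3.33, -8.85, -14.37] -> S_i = 7.71 + -5.52*i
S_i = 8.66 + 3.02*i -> [8.66, 11.68, 14.7, 17.72, 20.74]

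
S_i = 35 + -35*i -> [35, 0, -35, -70, -105]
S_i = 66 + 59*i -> [66, 125, 184, 243, 302]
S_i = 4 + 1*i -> [4, 5, 6, 7, 8]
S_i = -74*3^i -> [-74, -222, -666, -1998, -5994]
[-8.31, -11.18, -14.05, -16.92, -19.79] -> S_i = -8.31 + -2.87*i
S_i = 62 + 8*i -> [62, 70, 78, 86, 94]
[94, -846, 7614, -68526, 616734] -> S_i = 94*-9^i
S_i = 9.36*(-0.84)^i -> [9.36, -7.86, 6.6, -5.55, 4.66]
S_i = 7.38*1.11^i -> [7.38, 8.19, 9.09, 10.09, 11.2]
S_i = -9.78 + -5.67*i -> [-9.78, -15.45, -21.12, -26.79, -32.46]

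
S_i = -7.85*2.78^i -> [-7.85, -21.82, -60.67, -168.66, -468.87]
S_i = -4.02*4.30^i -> [-4.02, -17.29, -74.33, -319.62, -1374.36]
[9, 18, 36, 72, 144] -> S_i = 9*2^i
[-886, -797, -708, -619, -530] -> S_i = -886 + 89*i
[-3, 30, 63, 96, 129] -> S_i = -3 + 33*i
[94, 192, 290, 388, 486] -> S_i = 94 + 98*i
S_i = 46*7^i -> [46, 322, 2254, 15778, 110446]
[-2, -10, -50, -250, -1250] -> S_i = -2*5^i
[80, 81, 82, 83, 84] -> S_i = 80 + 1*i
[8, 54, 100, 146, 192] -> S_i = 8 + 46*i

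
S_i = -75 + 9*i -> [-75, -66, -57, -48, -39]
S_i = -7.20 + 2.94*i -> [-7.2, -4.26, -1.32, 1.62, 4.56]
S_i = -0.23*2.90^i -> [-0.23, -0.67, -1.93, -5.61, -16.27]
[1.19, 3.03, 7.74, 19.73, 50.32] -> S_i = 1.19*2.55^i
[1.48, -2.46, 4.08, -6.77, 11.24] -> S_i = 1.48*(-1.66)^i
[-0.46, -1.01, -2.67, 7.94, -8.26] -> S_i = Random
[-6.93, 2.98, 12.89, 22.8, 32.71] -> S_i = -6.93 + 9.91*i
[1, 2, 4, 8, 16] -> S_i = 1*2^i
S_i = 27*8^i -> [27, 216, 1728, 13824, 110592]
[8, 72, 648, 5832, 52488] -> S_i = 8*9^i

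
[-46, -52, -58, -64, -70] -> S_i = -46 + -6*i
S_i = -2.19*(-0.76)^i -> [-2.19, 1.66, -1.26, 0.96, -0.73]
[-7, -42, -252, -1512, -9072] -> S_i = -7*6^i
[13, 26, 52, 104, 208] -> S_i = 13*2^i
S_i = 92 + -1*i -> [92, 91, 90, 89, 88]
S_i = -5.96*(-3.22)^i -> [-5.96, 19.19, -61.8, 198.98, -640.72]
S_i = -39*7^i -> [-39, -273, -1911, -13377, -93639]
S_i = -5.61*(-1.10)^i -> [-5.61, 6.17, -6.79, 7.47, -8.21]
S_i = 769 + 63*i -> [769, 832, 895, 958, 1021]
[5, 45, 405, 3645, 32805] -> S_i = 5*9^i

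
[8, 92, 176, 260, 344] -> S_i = 8 + 84*i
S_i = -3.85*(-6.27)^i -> [-3.85, 24.14, -151.35, 948.99, -5950.19]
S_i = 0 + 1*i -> [0, 1, 2, 3, 4]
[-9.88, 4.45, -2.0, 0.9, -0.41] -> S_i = -9.88*(-0.45)^i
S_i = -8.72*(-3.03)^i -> [-8.72, 26.42, -80.06, 242.57, -735.0]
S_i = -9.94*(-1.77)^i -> [-9.94, 17.59, -31.14, 55.12, -97.56]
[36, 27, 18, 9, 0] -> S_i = 36 + -9*i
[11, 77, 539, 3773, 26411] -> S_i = 11*7^i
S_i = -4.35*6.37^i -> [-4.35, -27.71, -176.51, -1124.37, -7162.21]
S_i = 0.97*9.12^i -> [0.97, 8.85, 80.68, 735.79, 6710.44]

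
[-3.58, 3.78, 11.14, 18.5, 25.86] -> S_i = -3.58 + 7.36*i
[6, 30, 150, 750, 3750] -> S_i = 6*5^i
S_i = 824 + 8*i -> [824, 832, 840, 848, 856]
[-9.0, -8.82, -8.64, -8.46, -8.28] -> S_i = -9.00 + 0.18*i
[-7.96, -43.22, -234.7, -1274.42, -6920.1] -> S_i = -7.96*5.43^i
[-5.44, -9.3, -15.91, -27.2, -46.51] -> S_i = -5.44*1.71^i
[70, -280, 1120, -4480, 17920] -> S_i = 70*-4^i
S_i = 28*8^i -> [28, 224, 1792, 14336, 114688]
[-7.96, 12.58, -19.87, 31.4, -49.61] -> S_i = -7.96*(-1.58)^i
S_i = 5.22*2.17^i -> [5.22, 11.33, 24.58, 53.34, 115.75]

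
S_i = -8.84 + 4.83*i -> [-8.84, -4.01, 0.82, 5.65, 10.48]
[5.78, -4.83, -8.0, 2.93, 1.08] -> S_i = Random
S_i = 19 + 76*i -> [19, 95, 171, 247, 323]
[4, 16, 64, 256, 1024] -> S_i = 4*4^i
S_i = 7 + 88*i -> [7, 95, 183, 271, 359]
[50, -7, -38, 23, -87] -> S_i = Random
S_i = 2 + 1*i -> [2, 3, 4, 5, 6]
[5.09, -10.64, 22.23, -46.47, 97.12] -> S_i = 5.09*(-2.09)^i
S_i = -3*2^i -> [-3, -6, -12, -24, -48]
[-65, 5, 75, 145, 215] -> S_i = -65 + 70*i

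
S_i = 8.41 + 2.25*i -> [8.41, 10.66, 12.91, 15.16, 17.41]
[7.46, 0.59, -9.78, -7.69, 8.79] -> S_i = Random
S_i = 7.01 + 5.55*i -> [7.01, 12.56, 18.11, 23.66, 29.21]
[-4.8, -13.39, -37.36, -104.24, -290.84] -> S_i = -4.80*2.79^i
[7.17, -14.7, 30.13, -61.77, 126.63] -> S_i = 7.17*(-2.05)^i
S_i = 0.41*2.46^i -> [0.41, 1.01, 2.48, 6.1, 15.01]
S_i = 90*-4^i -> [90, -360, 1440, -5760, 23040]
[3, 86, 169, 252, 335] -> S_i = 3 + 83*i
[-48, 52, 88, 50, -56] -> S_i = Random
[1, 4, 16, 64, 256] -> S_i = 1*4^i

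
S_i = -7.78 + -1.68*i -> [-7.78, -9.46, -11.14, -12.82, -14.5]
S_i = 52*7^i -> [52, 364, 2548, 17836, 124852]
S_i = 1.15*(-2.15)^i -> [1.15, -2.47, 5.32, -11.43, 24.57]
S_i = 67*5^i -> [67, 335, 1675, 8375, 41875]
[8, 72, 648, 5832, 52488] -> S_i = 8*9^i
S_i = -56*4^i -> [-56, -224, -896, -3584, -14336]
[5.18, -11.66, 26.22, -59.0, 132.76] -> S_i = 5.18*(-2.25)^i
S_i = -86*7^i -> [-86, -602, -4214, -29498, -206486]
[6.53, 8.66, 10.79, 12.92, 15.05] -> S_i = 6.53 + 2.13*i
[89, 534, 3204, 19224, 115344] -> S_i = 89*6^i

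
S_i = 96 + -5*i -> [96, 91, 86, 81, 76]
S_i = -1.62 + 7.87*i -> [-1.62, 6.25, 14.12, 21.99, 29.86]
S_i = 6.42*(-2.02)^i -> [6.42, -12.97, 26.2, -52.92, 106.89]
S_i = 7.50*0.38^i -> [7.5, 2.85, 1.08, 0.41, 0.16]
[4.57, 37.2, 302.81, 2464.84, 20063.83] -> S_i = 4.57*8.14^i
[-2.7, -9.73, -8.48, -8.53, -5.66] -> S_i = Random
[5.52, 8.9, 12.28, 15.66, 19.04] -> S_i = 5.52 + 3.38*i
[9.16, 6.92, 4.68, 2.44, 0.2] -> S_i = 9.16 + -2.24*i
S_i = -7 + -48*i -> [-7, -55, -103, -151, -199]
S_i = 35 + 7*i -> [35, 42, 49, 56, 63]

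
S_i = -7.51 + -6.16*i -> [-7.51, -13.67, -19.83, -25.99, -32.15]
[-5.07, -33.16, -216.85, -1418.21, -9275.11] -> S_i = -5.07*6.54^i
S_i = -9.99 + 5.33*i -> [-9.99, -4.66, 0.67, 6.0, 11.33]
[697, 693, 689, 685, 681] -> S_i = 697 + -4*i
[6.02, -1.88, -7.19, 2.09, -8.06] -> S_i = Random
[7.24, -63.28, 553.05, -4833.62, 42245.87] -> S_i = 7.24*(-8.74)^i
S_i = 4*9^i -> [4, 36, 324, 2916, 26244]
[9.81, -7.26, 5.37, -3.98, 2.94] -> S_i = 9.81*(-0.74)^i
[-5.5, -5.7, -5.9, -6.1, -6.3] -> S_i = -5.50 + -0.20*i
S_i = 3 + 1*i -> [3, 4, 5, 6, 7]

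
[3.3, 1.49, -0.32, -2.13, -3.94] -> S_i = 3.30 + -1.81*i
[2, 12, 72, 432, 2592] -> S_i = 2*6^i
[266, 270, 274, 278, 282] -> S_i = 266 + 4*i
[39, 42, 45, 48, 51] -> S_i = 39 + 3*i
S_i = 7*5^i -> [7, 35, 175, 875, 4375]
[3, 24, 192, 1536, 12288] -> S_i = 3*8^i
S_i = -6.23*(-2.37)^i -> [-6.23, 14.77, -34.99, 82.93, -196.55]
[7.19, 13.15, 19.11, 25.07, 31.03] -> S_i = 7.19 + 5.96*i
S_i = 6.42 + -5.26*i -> [6.42, 1.16, -4.1, -9.36, -14.62]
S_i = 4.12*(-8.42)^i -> [4.12, -34.69, 292.09, -2459.42, 20708.35]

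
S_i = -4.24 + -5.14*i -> [-4.24, -9.38, -14.52, -19.66, -24.8]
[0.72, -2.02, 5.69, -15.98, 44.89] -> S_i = 0.72*(-2.81)^i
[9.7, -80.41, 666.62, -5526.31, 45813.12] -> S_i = 9.70*(-8.29)^i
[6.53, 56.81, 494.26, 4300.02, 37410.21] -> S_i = 6.53*8.70^i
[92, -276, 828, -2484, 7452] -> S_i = 92*-3^i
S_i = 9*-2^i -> [9, -18, 36, -72, 144]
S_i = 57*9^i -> [57, 513, 4617, 41553, 373977]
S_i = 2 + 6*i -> [2, 8, 14, 20, 26]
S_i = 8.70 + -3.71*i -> [8.7, 4.99, 1.28, -2.43, -6.14]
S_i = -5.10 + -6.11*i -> [-5.1, -11.21, -17.32, -23.43, -29.54]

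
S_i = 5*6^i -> [5, 30, 180, 1080, 6480]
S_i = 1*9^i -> [1, 9, 81, 729, 6561]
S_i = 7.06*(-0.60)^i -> [7.06, -4.24, 2.54, -1.52, 0.91]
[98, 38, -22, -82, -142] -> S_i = 98 + -60*i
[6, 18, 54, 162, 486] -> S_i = 6*3^i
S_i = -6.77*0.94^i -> [-6.77, -6.36, -5.98, -5.62, -5.29]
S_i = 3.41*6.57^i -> [3.41, 22.4, 147.19, 967.05, 6353.54]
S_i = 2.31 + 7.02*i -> [2.31, 9.33, 16.35, 23.37, 30.39]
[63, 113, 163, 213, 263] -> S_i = 63 + 50*i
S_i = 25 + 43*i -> [25, 68, 111, 154, 197]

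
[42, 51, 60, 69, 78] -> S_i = 42 + 9*i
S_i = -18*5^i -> [-18, -90, -450, -2250, -11250]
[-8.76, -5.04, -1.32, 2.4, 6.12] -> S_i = -8.76 + 3.72*i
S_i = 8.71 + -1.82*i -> [8.71, 6.89, 5.07, 3.25, 1.43]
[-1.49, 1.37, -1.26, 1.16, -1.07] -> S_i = -1.49*(-0.92)^i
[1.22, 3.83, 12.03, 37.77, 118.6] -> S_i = 1.22*3.14^i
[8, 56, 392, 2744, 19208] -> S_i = 8*7^i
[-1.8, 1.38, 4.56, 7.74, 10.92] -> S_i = -1.80 + 3.18*i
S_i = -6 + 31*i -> [-6, 25, 56, 87, 118]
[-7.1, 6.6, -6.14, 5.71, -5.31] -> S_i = -7.10*(-0.93)^i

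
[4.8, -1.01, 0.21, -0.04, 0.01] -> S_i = 4.80*(-0.21)^i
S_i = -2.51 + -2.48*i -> [-2.51, -4.99, -7.47, -9.95, -12.43]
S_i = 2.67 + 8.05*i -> [2.67, 10.72, 18.77, 26.82, 34.87]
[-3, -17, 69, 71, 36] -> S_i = Random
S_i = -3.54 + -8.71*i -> [-3.54, -12.25, -20.96, -29.67, -38.38]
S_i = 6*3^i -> [6, 18, 54, 162, 486]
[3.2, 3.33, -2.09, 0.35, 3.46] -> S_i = Random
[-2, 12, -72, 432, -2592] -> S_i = -2*-6^i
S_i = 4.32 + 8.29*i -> [4.32, 12.61, 20.9, 29.19, 37.48]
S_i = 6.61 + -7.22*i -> [6.61, -0.61, -7.83, -15.05, -22.27]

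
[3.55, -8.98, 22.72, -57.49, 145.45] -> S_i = 3.55*(-2.53)^i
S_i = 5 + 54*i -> [5, 59, 113, 167, 221]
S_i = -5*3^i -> [-5, -15, -45, -135, -405]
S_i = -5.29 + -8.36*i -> [-5.29, -13.65, -22.01, -30.37, -38.73]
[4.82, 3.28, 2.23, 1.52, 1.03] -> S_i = 4.82*0.68^i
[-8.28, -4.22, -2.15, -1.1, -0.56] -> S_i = -8.28*0.51^i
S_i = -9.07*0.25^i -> [-9.07, -2.27, -0.57, -0.14, -0.04]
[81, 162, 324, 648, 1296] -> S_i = 81*2^i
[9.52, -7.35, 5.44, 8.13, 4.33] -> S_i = Random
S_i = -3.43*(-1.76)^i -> [-3.43, 6.04, -10.62, 18.7, -32.91]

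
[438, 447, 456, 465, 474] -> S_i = 438 + 9*i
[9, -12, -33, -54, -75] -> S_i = 9 + -21*i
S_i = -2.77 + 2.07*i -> [-2.77, -0.7, 1.37, 3.44, 5.51]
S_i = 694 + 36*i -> [694, 730, 766, 802, 838]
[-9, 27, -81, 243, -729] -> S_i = -9*-3^i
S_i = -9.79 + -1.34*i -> [-9.79, -11.13, -12.47, -13.81, -15.15]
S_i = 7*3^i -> [7, 21, 63, 189, 567]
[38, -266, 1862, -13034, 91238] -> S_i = 38*-7^i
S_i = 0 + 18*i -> [0, 18, 36, 54, 72]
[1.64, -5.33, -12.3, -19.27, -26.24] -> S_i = 1.64 + -6.97*i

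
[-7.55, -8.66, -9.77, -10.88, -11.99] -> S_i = -7.55 + -1.11*i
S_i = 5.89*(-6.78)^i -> [5.89, -39.93, 270.75, -1835.71, 12446.12]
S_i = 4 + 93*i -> [4, 97, 190, 283, 376]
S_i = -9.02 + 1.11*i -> [-9.02, -7.91, -6.8, -5.69, -4.58]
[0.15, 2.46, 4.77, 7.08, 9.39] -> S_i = 0.15 + 2.31*i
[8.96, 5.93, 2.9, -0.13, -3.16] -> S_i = 8.96 + -3.03*i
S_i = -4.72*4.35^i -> [-4.72, -20.53, -89.31, -388.52, -1690.05]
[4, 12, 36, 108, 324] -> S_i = 4*3^i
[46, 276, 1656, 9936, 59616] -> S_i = 46*6^i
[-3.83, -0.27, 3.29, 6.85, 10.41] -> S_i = -3.83 + 3.56*i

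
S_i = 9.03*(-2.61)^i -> [9.03, -23.57, 61.51, -160.55, 419.03]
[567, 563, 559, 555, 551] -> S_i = 567 + -4*i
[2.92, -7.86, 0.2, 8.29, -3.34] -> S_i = Random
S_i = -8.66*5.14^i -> [-8.66, -44.51, -228.79, -1176.0, -6044.64]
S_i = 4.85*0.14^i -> [4.85, 0.68, 0.1, 0.01, 0.0]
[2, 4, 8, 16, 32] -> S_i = 2*2^i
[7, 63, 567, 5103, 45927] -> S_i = 7*9^i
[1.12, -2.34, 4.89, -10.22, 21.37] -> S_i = 1.12*(-2.09)^i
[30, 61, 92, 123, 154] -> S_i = 30 + 31*i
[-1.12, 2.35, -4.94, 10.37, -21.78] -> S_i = -1.12*(-2.10)^i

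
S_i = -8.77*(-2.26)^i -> [-8.77, 19.82, -44.79, 101.23, -228.79]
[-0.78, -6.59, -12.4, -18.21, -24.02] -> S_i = -0.78 + -5.81*i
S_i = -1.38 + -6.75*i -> [-1.38, -8.13, -14.88, -21.63, -28.38]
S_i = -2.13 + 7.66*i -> [-2.13, 5.53, 13.19, 20.85, 28.51]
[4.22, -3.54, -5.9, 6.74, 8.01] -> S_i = Random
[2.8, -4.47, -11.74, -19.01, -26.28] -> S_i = 2.80 + -7.27*i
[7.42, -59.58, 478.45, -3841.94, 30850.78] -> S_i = 7.42*(-8.03)^i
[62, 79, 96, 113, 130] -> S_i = 62 + 17*i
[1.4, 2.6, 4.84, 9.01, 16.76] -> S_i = 1.40*1.86^i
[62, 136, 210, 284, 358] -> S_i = 62 + 74*i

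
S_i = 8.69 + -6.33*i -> [8.69, 2.36, -3.97, -10.3, -16.63]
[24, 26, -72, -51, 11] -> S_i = Random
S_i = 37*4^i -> [37, 148, 592, 2368, 9472]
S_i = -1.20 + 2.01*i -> [-1.2, 0.81, 2.82, 4.83, 6.84]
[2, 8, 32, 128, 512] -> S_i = 2*4^i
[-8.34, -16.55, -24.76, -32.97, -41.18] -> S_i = -8.34 + -8.21*i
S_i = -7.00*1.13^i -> [-7.0, -7.91, -8.94, -10.1, -11.41]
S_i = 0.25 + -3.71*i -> [0.25, -3.46, -7.17, -10.88, -14.59]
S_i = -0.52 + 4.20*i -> [-0.52, 3.68, 7.88, 12.08, 16.28]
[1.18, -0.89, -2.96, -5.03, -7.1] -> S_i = 1.18 + -2.07*i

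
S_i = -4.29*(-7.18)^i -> [-4.29, 30.8, -221.16, 1587.93, -11401.32]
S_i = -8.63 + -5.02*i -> [-8.63, -13.65, -18.67, -23.69, -28.71]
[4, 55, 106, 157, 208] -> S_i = 4 + 51*i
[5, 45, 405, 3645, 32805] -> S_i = 5*9^i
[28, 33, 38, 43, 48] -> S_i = 28 + 5*i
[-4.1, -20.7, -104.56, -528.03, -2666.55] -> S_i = -4.10*5.05^i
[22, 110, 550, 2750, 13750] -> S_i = 22*5^i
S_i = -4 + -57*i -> [-4, -61, -118, -175, -232]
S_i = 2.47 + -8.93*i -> [2.47, -6.46, -15.39, -24.32, -33.25]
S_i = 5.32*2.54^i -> [5.32, 13.51, 34.32, 87.18, 221.44]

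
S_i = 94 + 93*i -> [94, 187, 280, 373, 466]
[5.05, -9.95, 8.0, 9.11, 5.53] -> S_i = Random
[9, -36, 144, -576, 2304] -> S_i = 9*-4^i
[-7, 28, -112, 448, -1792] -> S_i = -7*-4^i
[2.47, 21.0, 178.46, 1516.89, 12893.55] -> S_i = 2.47*8.50^i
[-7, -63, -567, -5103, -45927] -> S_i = -7*9^i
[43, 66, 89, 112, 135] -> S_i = 43 + 23*i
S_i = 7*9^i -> [7, 63, 567, 5103, 45927]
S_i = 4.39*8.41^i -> [4.39, 36.92, 310.5, 2611.27, 21960.82]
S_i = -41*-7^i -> [-41, 287, -2009, 14063, -98441]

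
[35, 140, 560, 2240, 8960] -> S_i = 35*4^i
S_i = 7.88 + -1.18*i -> [7.88, 6.7, 5.52, 4.34, 3.16]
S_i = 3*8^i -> [3, 24, 192, 1536, 12288]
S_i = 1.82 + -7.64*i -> [1.82, -5.82, -13.46, -21.1, -28.74]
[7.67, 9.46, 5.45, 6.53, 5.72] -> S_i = Random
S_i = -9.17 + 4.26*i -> [-9.17, -4.91, -0.65, 3.61, 7.87]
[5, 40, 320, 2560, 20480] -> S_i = 5*8^i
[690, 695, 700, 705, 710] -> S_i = 690 + 5*i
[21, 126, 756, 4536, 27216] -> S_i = 21*6^i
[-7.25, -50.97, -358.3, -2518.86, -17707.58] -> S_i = -7.25*7.03^i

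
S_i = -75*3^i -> [-75, -225, -675, -2025, -6075]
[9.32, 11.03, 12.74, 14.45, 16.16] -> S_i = 9.32 + 1.71*i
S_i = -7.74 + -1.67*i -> [-7.74, -9.41, -11.08, -12.75, -14.42]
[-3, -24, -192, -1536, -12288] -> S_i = -3*8^i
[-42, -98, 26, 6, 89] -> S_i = Random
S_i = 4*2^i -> [4, 8, 16, 32, 64]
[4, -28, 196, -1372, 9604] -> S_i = 4*-7^i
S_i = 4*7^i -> [4, 28, 196, 1372, 9604]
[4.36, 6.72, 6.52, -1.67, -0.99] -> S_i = Random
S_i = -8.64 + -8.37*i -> [-8.64, -17.01, -25.38, -33.75, -42.12]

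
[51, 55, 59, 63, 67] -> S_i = 51 + 4*i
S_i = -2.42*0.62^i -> [-2.42, -1.5, -0.93, -0.58, -0.36]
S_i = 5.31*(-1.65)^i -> [5.31, -8.76, 14.46, -23.85, 39.36]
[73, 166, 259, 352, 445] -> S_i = 73 + 93*i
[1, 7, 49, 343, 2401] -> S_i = 1*7^i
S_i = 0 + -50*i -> [0, -50, -100, -150, -200]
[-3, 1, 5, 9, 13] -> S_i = -3 + 4*i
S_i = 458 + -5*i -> [458, 453, 448, 443, 438]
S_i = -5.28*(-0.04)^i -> [-5.28, 0.21, -0.01, 0.0, -0.0]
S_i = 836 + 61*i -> [836, 897, 958, 1019, 1080]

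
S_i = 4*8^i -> [4, 32, 256, 2048, 16384]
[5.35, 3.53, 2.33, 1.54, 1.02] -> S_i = 5.35*0.66^i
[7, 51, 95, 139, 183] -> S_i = 7 + 44*i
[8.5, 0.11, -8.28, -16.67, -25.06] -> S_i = 8.50 + -8.39*i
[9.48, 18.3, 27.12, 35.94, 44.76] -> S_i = 9.48 + 8.82*i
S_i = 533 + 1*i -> [533, 534, 535, 536, 537]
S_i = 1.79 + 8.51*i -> [1.79, 10.3, 18.81, 27.32, 35.83]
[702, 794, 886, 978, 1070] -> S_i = 702 + 92*i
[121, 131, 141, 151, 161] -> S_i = 121 + 10*i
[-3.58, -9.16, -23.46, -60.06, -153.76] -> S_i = -3.58*2.56^i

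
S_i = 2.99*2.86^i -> [2.99, 8.55, 24.46, 69.95, 200.05]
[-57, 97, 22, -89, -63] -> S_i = Random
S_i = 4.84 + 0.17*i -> [4.84, 5.01, 5.18, 5.35, 5.52]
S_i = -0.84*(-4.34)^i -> [-0.84, 3.65, -15.82, 68.67, -298.02]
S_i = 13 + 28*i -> [13, 41, 69, 97, 125]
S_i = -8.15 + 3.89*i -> [-8.15, -4.26, -0.37, 3.52, 7.41]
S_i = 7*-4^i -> [7, -28, 112, -448, 1792]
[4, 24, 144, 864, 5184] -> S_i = 4*6^i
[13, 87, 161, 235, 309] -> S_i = 13 + 74*i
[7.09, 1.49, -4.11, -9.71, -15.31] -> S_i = 7.09 + -5.60*i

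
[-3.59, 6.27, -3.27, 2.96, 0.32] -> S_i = Random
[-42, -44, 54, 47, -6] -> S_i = Random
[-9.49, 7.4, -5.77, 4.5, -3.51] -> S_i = -9.49*(-0.78)^i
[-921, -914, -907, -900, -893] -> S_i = -921 + 7*i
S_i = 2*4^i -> [2, 8, 32, 128, 512]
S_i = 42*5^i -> [42, 210, 1050, 5250, 26250]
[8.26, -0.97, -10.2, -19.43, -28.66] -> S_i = 8.26 + -9.23*i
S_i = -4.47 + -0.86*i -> [-4.47, -5.33, -6.19, -7.05, -7.91]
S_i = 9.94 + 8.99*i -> [9.94, 18.93, 27.92, 36.91, 45.9]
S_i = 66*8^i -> [66, 528, 4224, 33792, 270336]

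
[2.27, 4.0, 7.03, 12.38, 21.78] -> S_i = 2.27*1.76^i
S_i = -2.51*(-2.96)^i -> [-2.51, 7.43, -21.99, 65.1, -192.68]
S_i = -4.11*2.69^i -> [-4.11, -11.06, -29.74, -80.0, -215.2]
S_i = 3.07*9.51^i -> [3.07, 29.2, 277.65, 2640.46, 25110.79]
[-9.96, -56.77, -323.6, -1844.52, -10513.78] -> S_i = -9.96*5.70^i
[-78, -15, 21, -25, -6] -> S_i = Random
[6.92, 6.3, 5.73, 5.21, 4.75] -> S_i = 6.92*0.91^i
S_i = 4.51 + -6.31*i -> [4.51, -1.8, -8.11, -14.42, -20.73]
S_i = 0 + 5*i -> [0, 5, 10, 15, 20]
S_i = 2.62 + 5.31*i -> [2.62, 7.93, 13.24, 18.55, 23.86]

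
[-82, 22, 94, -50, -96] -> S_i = Random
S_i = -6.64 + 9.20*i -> [-6.64, 2.56, 11.76, 20.96, 30.16]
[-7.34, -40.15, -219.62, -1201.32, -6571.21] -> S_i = -7.34*5.47^i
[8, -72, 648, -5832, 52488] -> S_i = 8*-9^i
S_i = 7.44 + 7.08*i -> [7.44, 14.52, 21.6, 28.68, 35.76]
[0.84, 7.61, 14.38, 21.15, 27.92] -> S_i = 0.84 + 6.77*i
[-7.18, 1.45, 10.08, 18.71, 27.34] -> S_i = -7.18 + 8.63*i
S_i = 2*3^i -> [2, 6, 18, 54, 162]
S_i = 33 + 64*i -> [33, 97, 161, 225, 289]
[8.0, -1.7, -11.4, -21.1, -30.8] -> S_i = 8.00 + -9.70*i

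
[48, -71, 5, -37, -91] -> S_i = Random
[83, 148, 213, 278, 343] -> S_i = 83 + 65*i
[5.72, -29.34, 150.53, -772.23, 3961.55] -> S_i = 5.72*(-5.13)^i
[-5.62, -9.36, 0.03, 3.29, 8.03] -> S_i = Random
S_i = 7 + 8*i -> [7, 15, 23, 31, 39]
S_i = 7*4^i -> [7, 28, 112, 448, 1792]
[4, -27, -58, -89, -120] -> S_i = 4 + -31*i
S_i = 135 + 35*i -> [135, 170, 205, 240, 275]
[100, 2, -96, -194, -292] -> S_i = 100 + -98*i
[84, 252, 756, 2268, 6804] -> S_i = 84*3^i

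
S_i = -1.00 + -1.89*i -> [-1.0, -2.89, -4.78, -6.67, -8.56]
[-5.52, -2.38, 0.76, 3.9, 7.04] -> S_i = -5.52 + 3.14*i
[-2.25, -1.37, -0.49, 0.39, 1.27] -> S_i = -2.25 + 0.88*i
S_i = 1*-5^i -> [1, -5, 25, -125, 625]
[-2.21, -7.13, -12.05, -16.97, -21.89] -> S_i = -2.21 + -4.92*i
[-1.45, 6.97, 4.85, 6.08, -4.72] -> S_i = Random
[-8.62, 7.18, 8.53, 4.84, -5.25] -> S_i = Random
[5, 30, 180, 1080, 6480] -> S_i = 5*6^i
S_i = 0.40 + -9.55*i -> [0.4, -9.15, -18.7, -28.25, -37.8]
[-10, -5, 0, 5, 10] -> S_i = -10 + 5*i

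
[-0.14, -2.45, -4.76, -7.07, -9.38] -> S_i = -0.14 + -2.31*i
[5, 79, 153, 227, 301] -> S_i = 5 + 74*i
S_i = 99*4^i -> [99, 396, 1584, 6336, 25344]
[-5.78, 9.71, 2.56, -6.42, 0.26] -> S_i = Random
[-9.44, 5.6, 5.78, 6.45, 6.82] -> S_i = Random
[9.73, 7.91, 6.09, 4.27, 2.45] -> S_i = 9.73 + -1.82*i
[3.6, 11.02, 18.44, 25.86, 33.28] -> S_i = 3.60 + 7.42*i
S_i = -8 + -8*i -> [-8, -16, -24, -32, -40]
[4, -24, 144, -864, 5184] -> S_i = 4*-6^i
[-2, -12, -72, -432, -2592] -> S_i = -2*6^i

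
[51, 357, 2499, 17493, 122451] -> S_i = 51*7^i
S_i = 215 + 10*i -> [215, 225, 235, 245, 255]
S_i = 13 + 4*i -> [13, 17, 21, 25, 29]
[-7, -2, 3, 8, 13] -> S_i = -7 + 5*i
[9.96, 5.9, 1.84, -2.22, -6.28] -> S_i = 9.96 + -4.06*i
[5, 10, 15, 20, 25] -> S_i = 5 + 5*i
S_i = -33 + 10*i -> [-33, -23, -13, -3, 7]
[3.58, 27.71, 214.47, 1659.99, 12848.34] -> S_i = 3.58*7.74^i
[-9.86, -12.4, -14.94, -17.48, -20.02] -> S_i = -9.86 + -2.54*i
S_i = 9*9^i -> [9, 81, 729, 6561, 59049]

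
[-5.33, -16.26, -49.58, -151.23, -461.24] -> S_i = -5.33*3.05^i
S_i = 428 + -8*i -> [428, 420, 412, 404, 396]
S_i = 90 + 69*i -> [90, 159, 228, 297, 366]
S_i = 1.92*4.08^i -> [1.92, 7.83, 31.96, 130.4, 532.04]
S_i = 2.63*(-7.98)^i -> [2.63, -20.99, 167.48, -1336.49, 10665.16]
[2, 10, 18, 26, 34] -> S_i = 2 + 8*i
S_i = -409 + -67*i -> [-409, -476, -543, -610, -677]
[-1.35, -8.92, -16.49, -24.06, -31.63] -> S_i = -1.35 + -7.57*i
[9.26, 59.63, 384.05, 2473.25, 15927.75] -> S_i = 9.26*6.44^i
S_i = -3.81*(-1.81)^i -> [-3.81, 6.9, -12.48, 22.59, -40.89]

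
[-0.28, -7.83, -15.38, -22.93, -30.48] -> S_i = -0.28 + -7.55*i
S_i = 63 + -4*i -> [63, 59, 55, 51, 47]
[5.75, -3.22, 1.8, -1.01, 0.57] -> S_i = 5.75*(-0.56)^i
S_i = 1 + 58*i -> [1, 59, 117, 175, 233]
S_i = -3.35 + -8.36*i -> [-3.35, -11.71, -20.07, -28.43, -36.79]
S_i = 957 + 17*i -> [957, 974, 991, 1008, 1025]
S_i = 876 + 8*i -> [876, 884, 892, 900, 908]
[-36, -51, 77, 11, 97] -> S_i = Random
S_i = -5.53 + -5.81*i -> [-5.53, -11.34, -17.15, -22.96, -28.77]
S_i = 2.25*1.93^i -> [2.25, 4.34, 8.38, 16.18, 31.22]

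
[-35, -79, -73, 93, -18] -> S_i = Random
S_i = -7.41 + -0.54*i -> [-7.41, -7.95, -8.49, -9.03, -9.57]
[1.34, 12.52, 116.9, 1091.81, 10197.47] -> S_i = 1.34*9.34^i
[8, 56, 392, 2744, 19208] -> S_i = 8*7^i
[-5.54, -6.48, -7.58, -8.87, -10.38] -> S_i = -5.54*1.17^i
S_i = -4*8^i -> [-4, -32, -256, -2048, -16384]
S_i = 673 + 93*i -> [673, 766, 859, 952, 1045]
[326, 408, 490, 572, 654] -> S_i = 326 + 82*i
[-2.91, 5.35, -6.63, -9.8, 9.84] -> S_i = Random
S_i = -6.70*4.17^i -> [-6.7, -27.94, -116.51, -485.83, -2025.9]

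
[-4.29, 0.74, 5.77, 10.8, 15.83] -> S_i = -4.29 + 5.03*i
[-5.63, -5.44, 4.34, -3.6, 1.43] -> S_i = Random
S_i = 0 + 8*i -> [0, 8, 16, 24, 32]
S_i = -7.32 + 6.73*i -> [-7.32, -0.59, 6.14, 12.87, 19.6]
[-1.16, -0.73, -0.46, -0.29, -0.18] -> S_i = -1.16*0.63^i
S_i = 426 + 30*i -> [426, 456, 486, 516, 546]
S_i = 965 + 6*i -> [965, 971, 977, 983, 989]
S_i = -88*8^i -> [-88, -704, -5632, -45056, -360448]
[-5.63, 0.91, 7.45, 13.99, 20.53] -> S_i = -5.63 + 6.54*i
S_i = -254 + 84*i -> [-254, -170, -86, -2, 82]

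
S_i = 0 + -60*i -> [0, -60, -120, -180, -240]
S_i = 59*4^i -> [59, 236, 944, 3776, 15104]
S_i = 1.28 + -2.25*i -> [1.28, -0.97, -3.22, -5.47, -7.72]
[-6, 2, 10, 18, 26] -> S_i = -6 + 8*i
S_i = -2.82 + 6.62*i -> [-2.82, 3.8, 10.42, 17.04, 23.66]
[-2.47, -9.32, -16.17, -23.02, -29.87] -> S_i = -2.47 + -6.85*i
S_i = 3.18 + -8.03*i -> [3.18, -4.85, -12.88, -20.91, -28.94]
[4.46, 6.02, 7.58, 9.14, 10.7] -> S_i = 4.46 + 1.56*i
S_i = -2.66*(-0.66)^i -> [-2.66, 1.76, -1.16, 0.76, -0.5]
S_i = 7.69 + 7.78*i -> [7.69, 15.47, 23.25, 31.03, 38.81]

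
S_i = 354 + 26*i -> [354, 380, 406, 432, 458]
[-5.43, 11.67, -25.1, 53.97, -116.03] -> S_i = -5.43*(-2.15)^i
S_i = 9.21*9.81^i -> [9.21, 90.35, 886.33, 8694.94, 85297.37]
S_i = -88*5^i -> [-88, -440, -2200, -11000, -55000]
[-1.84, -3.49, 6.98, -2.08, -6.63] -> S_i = Random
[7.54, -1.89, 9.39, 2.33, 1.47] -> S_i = Random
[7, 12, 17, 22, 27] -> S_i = 7 + 5*i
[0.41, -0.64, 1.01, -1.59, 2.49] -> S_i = 0.41*(-1.57)^i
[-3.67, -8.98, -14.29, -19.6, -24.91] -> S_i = -3.67 + -5.31*i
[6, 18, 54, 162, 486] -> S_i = 6*3^i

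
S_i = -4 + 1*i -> [-4, -3, -2, -1, 0]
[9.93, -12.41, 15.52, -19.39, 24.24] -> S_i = 9.93*(-1.25)^i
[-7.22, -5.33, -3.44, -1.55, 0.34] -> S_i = -7.22 + 1.89*i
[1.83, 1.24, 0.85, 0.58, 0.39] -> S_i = 1.83*0.68^i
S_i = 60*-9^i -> [60, -540, 4860, -43740, 393660]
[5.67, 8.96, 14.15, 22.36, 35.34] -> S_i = 5.67*1.58^i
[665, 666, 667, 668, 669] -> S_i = 665 + 1*i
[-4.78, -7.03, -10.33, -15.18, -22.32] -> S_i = -4.78*1.47^i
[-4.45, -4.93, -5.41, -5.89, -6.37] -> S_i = -4.45 + -0.48*i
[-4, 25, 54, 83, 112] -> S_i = -4 + 29*i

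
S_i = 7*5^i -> [7, 35, 175, 875, 4375]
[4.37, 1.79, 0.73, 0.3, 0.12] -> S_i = 4.37*0.41^i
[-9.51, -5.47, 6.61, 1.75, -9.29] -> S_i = Random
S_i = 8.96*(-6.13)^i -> [8.96, -54.92, 336.69, -2063.9, 12651.73]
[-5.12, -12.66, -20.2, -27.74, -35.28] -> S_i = -5.12 + -7.54*i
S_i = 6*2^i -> [6, 12, 24, 48, 96]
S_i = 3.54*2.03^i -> [3.54, 7.19, 14.59, 29.61, 60.12]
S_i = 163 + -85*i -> [163, 78, -7, -92, -177]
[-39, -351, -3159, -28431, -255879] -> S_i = -39*9^i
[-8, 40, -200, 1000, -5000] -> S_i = -8*-5^i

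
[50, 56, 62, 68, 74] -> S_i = 50 + 6*i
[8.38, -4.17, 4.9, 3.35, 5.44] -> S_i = Random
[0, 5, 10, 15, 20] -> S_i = 0 + 5*i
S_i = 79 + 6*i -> [79, 85, 91, 97, 103]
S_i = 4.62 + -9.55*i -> [4.62, -4.93, -14.48, -24.03, -33.58]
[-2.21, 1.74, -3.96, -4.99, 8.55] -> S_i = Random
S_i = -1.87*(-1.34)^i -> [-1.87, 2.51, -3.36, 4.5, -6.03]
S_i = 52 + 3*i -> [52, 55, 58, 61, 64]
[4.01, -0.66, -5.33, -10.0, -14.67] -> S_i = 4.01 + -4.67*i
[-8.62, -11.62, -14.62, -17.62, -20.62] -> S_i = -8.62 + -3.00*i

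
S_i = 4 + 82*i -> [4, 86, 168, 250, 332]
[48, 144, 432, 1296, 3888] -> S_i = 48*3^i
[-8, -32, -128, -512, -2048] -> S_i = -8*4^i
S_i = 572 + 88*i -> [572, 660, 748, 836, 924]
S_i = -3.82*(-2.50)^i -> [-3.82, 9.55, -23.88, 59.69, -149.22]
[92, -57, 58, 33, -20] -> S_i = Random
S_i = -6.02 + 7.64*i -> [-6.02, 1.62, 9.26, 16.9, 24.54]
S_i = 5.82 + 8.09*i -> [5.82, 13.91, 22.0, 30.09, 38.18]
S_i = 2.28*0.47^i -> [2.28, 1.07, 0.5, 0.24, 0.11]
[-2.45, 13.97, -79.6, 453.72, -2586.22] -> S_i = -2.45*(-5.70)^i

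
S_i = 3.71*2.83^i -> [3.71, 10.5, 29.71, 84.09, 237.97]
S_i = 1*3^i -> [1, 3, 9, 27, 81]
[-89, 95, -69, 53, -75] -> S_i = Random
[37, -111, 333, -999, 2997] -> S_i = 37*-3^i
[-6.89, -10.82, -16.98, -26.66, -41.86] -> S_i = -6.89*1.57^i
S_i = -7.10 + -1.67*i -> [-7.1, -8.77, -10.44, -12.11, -13.78]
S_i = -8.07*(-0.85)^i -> [-8.07, 6.86, -5.83, 4.96, -4.21]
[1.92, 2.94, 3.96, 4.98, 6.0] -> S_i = 1.92 + 1.02*i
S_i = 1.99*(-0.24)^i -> [1.99, -0.48, 0.11, -0.03, 0.01]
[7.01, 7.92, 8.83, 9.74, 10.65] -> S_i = 7.01 + 0.91*i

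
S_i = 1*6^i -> [1, 6, 36, 216, 1296]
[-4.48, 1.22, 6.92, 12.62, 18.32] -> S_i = -4.48 + 5.70*i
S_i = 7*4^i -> [7, 28, 112, 448, 1792]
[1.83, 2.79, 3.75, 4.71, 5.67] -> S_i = 1.83 + 0.96*i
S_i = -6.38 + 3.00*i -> [-6.38, -3.38, -0.38, 2.62, 5.62]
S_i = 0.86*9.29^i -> [0.86, 7.99, 74.22, 689.52, 6405.62]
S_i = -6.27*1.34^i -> [-6.27, -8.4, -11.26, -15.09, -20.22]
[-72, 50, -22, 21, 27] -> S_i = Random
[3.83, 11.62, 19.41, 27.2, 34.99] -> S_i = 3.83 + 7.79*i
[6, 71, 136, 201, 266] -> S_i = 6 + 65*i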